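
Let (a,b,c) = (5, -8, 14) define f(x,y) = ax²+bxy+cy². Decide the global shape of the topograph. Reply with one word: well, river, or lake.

D = b²−4ac = (-8)² − 4·5·14 = -216
D < 0 ⇒ definite ⇒ every region one sign ⇒ single well

well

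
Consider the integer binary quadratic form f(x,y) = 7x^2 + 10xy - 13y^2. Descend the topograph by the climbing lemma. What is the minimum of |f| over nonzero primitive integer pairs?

river: ρ → (-13,16,4)
river: ρ → (4,16,-13)
river: ρ → (-13,10,7)
river: ρ → (7,18,-5)
river: ρ → (-5,12,16)
river: ρ → (16,20,-1)
river: ρ → (-1,20,16)
river: ρ → (16,12,-5)
river: ρ → (-5,18,7)
river: ρ → (7,10,-13)
closes: descent 0, river 10
min |a| on river = 1

1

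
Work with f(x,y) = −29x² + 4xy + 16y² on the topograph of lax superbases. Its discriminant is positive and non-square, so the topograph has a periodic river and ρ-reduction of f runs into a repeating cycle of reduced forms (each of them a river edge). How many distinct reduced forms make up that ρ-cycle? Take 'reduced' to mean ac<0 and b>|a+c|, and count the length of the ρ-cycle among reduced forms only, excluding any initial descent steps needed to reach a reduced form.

D = 1872, ⌊√D⌋ = 43
descent: ρ → (16,28,-17)  [lands on river]
river: ρ → (-17,40,4)
river: ρ → (4,40,-17)
river: ρ → (-17,28,16)
river: ρ → (16,36,-9)
river: ρ → (-9,36,16)
ρ-cycle length = 6 (tail of 1 descent step not counted)

6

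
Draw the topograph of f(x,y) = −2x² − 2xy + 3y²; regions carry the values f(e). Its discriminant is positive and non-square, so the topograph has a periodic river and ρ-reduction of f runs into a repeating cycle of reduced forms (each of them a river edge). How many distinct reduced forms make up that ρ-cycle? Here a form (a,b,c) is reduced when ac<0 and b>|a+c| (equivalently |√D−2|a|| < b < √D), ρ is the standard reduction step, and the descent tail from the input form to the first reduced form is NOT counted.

D = 28, ⌊√D⌋ = 5
descent: ρ → (3,2,-2)  [lands on river]
river: ρ → (-2,2,3)
river: ρ → (3,4,-1)
river: ρ → (-1,4,3)
ρ-cycle length = 4 (tail of 1 descent step not counted)

4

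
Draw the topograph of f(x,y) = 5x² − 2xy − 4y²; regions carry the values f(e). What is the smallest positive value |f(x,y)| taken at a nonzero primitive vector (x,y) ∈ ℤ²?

descent: ρ → (-4,2,5)  [lands on river]
river: ρ → (5,8,-1)
river: ρ → (-1,8,5)
river: ρ → (5,2,-4)
river: ρ → (-4,6,3)
river: ρ → (3,6,-4)
closes: descent 1, river 6
min |a| on river = 1

1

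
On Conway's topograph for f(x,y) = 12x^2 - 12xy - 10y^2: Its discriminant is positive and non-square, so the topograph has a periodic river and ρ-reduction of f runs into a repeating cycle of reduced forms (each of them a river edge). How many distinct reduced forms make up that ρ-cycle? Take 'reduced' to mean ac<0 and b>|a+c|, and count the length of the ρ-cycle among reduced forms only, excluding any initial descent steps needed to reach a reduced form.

D = 624, ⌊√D⌋ = 24
descent: ρ → (-10,12,12)  [lands on river]
river: ρ → (12,12,-10)
river: ρ → (-10,8,14)
river: ρ → (14,20,-4)
river: ρ → (-4,20,14)
river: ρ → (14,8,-10)
ρ-cycle length = 6 (tail of 1 descent step not counted)

6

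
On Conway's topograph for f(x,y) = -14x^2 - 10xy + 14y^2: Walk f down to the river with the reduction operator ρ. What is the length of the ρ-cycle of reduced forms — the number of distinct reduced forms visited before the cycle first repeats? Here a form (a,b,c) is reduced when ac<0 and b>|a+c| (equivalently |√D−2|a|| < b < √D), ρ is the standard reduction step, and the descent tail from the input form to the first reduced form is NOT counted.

D = 884, ⌊√D⌋ = 29
descent: ρ → (14,10,-14)  [lands on river]
river: ρ → (-14,18,10)
river: ρ → (10,22,-10)
river: ρ → (-10,18,14)
ρ-cycle length = 4 (tail of 1 descent step not counted)

4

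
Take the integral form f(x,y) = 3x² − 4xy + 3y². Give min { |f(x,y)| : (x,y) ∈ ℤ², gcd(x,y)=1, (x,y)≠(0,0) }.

translate: b→2 (≡-4 mod 6), so (3,-4,3)→(3,2,2)
flip: (3,2,2)→(2,-2,3)
translate: b→2 (≡-2 mod 4), so (2,-2,3)→(2,2,3)
reduced (well bottom): (2,2,3) with a≤c, −a<b≤a
well minimum = a = 2

2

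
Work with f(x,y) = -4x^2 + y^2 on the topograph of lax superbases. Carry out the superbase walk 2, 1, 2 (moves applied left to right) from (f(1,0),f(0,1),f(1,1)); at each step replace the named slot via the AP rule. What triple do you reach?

start (-4,1,-3) = (f(1,0),f(0,1),f(1,1))
replace slot 2: 2·((-4)+(-3)) − 1 = -15 → (-4,-15,-3)
replace slot 1: 2·((-15)+(-3)) − (-4) = -32 → (-32,-15,-3)
replace slot 2: 2·((-32)+(-3)) − (-15) = -55 → (-32,-55,-3)

-32,-55,-3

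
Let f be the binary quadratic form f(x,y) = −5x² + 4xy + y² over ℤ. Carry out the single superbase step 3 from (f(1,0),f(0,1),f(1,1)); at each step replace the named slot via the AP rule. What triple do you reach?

start (-5,1,0) = (f(1,0),f(0,1),f(1,1))
replace slot 3: 2·((-5)+1) − 0 = -8 → (-5,1,-8)

-5,1,-8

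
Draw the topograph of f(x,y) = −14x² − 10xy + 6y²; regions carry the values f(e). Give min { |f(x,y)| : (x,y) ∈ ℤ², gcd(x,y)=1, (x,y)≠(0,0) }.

descent: ρ → (6,10,-14)  [lands on river]
river: ρ → (-14,18,2)
river: ρ → (2,18,-14)
river: ρ → (-14,10,6)
river: ρ → (6,14,-10)
river: ρ → (-10,6,10)
river: ρ → (10,14,-6)
river: ρ → (-6,10,14)
river: ρ → (14,18,-2)
river: ρ → (-2,18,14)
river: ρ → (14,10,-6)
river: ρ → (-6,14,10)
river: ρ → (10,6,-10)
river: ρ → (-10,14,6)
closes: descent 1, river 14
min |a| on river = 2

2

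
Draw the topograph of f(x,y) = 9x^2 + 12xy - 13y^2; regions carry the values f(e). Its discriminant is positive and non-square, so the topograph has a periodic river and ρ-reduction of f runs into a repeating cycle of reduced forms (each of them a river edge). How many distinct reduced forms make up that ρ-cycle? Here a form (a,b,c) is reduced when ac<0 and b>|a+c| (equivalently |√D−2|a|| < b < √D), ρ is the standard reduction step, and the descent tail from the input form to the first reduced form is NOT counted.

D = 612, ⌊√D⌋ = 24
river: ρ → (-13,14,8)
river: ρ → (8,18,-9)
river: ρ → (-9,18,8)
river: ρ → (8,14,-13)
river: ρ → (-13,12,9)
river: ρ → (9,24,-1)
river: ρ → (-1,24,9)
river: ρ → (9,12,-13)
ρ-cycle length = 8 (tail of 0 descent steps not counted)

8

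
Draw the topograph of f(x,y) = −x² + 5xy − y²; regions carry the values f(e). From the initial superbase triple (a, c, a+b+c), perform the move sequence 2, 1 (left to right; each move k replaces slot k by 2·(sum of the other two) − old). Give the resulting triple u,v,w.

start (-1,-1,3) = (f(1,0),f(0,1),f(1,1))
replace slot 2: 2·((-1)+3) − (-1) = 5 → (-1,5,3)
replace slot 1: 2·(5+3) − (-1) = 17 → (17,5,3)

17,5,3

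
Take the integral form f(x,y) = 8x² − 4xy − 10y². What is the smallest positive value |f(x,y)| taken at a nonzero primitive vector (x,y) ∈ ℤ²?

descent: ρ → (-10,4,8)  [lands on river]
river: ρ → (8,12,-6)
river: ρ → (-6,12,8)
river: ρ → (8,4,-10)
river: ρ → (-10,16,2)
river: ρ → (2,16,-10)
closes: descent 1, river 6
min |a| on river = 2

2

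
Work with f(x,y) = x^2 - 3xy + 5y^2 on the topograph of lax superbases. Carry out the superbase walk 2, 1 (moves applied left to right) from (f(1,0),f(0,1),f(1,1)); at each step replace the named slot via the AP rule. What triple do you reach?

start (1,5,3) = (f(1,0),f(0,1),f(1,1))
replace slot 2: 2·(1+3) − 5 = 3 → (1,3,3)
replace slot 1: 2·(3+3) − 1 = 11 → (11,3,3)

11,3,3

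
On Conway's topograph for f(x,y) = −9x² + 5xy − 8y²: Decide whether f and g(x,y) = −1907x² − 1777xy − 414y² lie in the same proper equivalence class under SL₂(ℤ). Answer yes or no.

D₁ = -263, D₂ = -263
f is negative-definite; reduce −f:
−f: flip: (9,-5,8)→(8,5,9)
−f: reduced (well bottom): (8,5,9) with a≤c, −a<b≤a
flip sign back: reduced form of f is (-8,-5,-9)
g is negative-definite; reduce −g:
−g: flip: (1907,1777,414)→(414,-1777,1907)
−g: translate: b→-121 (≡-1777 mod 828), so (414,-1777,1907)→(414,-121,9)
−g: flip: (414,-121,9)→(9,121,414)
−g: translate: b→-5 (≡121 mod 18), so (9,121,414)→(9,-5,8)
−g: flip: (9,-5,8)→(8,5,9)
−g: reduced (well bottom): (8,5,9) with a≤c, −a<b≤a
flip sign back: reduced form of g is (-8,-5,-9)
reduced forms (-8, -5, -9) vs (-8, -5, -9) ⇒ equivalent

yes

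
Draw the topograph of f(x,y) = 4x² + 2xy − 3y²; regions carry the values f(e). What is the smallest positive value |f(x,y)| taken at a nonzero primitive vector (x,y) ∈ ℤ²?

river: ρ → (-3,4,3)
river: ρ → (3,2,-4)
river: ρ → (-4,6,1)
river: ρ → (1,6,-4)
river: ρ → (-4,2,3)
river: ρ → (3,4,-3)
river: ρ → (-3,2,4)
river: ρ → (4,6,-1)
river: ρ → (-1,6,4)
river: ρ → (4,2,-3)
closes: descent 0, river 10
min |a| on river = 1

1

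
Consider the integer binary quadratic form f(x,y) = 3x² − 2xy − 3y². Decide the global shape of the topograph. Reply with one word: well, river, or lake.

D = b²−4ac = (-2)² − 4·3·(-3) = 40
D > 0 non-square ⇒ indefinite ⇒ periodic river

river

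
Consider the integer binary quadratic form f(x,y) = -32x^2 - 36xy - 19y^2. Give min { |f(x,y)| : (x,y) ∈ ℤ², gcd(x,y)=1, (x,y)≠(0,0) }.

translate: b→-28 (≡36 mod 64), so (32,36,19)→(32,-28,15)
flip: (32,-28,15)→(15,28,32)
translate: b→-2 (≡28 mod 30), so (15,28,32)→(15,-2,19)
reduced (well bottom): (15,-2,19) with a≤c, −a<b≤a
well minimum |f| = |-15| = 15 (negative-definite)

15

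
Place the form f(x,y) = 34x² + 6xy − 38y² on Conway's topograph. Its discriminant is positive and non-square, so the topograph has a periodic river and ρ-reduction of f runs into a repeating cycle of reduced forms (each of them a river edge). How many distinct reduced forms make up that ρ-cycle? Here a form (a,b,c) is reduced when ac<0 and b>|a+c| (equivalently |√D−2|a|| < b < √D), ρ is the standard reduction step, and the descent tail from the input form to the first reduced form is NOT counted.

D = 5204, ⌊√D⌋ = 72
river: ρ → (-38,70,2)
river: ρ → (2,70,-38)
river: ρ → (-38,6,34)
river: ρ → (34,62,-10)
river: ρ → (-10,58,46)
river: ρ → (46,34,-22)
river: ρ → (-22,54,26)
river: ρ → (26,50,-26)
river: ρ → (-26,54,22)
river: ρ → (22,34,-46)
river: ρ → (-46,58,10)
river: ρ → (10,62,-34)
river: ρ → (-34,6,38)
river: ρ → (38,70,-2)
river: ρ → (-2,70,38)
river: ρ → (38,6,-34)
river: ρ → (-34,62,10)
river: ρ → (10,58,-46)
river: ρ → (-46,34,22)
river: ρ → (22,54,-26)
river: ρ → (-26,50,26)
river: ρ → (26,54,-22)
river: ρ → (-22,34,46)
river: ρ → (46,58,-10)
river: ρ → (-10,62,34)
river: ρ → (34,6,-38)
ρ-cycle length = 26 (tail of 0 descent steps not counted)

26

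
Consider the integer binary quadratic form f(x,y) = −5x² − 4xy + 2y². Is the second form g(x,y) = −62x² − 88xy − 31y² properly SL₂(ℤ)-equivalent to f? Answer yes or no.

D₁ = 56, D₂ = 56
river cycle of f (length 4): (2, 4, -5), (-5, 6, 1), (1, 6, -5), (-5, 4, 2)
river cycle of g (length 4): (-5, 4, 2), (2, 4, -5), (-5, 6, 1), (1, 6, -5)
cycles coincide ⇒ equivalent

yes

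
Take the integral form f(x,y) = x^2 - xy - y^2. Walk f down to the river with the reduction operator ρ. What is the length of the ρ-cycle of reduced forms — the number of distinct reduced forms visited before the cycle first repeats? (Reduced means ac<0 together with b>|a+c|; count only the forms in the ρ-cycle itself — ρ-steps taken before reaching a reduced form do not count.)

D = 5, ⌊√D⌋ = 2
descent: ρ → (-1,1,1)  [lands on river]
river: ρ → (1,1,-1)
ρ-cycle length = 2 (tail of 1 descent step not counted)

2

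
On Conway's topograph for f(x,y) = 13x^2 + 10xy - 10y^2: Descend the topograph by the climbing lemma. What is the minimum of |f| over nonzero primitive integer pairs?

river: ρ → (-10,10,13)
river: ρ → (13,16,-7)
river: ρ → (-7,12,17)
river: ρ → (17,22,-2)
river: ρ → (-2,22,17)
river: ρ → (17,12,-7)
river: ρ → (-7,16,13)
river: ρ → (13,10,-10)
closes: descent 0, river 8
min |a| on river = 2

2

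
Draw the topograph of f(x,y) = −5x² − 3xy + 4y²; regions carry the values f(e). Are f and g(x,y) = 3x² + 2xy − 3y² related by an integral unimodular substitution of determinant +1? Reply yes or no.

D₁ = 89, D₂ = 40
discriminants differ ⇒ not SL₂(ℤ)-equivalent

no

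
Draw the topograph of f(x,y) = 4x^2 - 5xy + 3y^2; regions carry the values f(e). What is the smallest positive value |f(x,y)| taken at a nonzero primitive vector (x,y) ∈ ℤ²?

translate: b→3 (≡-5 mod 8), so (4,-5,3)→(4,3,2)
flip: (4,3,2)→(2,-3,4)
translate: b→1 (≡-3 mod 4), so (2,-3,4)→(2,1,3)
reduced (well bottom): (2,1,3) with a≤c, −a<b≤a
well minimum = a = 2

2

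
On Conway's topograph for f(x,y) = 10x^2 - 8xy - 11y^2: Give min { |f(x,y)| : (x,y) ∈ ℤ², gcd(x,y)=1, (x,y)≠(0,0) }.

descent: ρ → (-11,8,10)  [lands on river]
river: ρ → (10,12,-9)
river: ρ → (-9,6,13)
river: ρ → (13,20,-2)
river: ρ → (-2,20,13)
river: ρ → (13,6,-9)
river: ρ → (-9,12,10)
river: ρ → (10,8,-11)
river: ρ → (-11,14,7)
river: ρ → (7,14,-11)
closes: descent 1, river 10
min |a| on river = 2

2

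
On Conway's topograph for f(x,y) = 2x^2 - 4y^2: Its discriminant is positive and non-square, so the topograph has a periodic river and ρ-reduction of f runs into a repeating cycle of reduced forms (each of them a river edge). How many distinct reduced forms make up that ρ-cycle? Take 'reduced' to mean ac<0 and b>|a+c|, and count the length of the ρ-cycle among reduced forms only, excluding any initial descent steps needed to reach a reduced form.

D = 32, ⌊√D⌋ = 5
descent: ρ → (-4,0,2)
descent: ρ → (2,4,-2)  [lands on river]
river: ρ → (-2,4,2)
ρ-cycle length = 2 (tail of 2 descent steps not counted)

2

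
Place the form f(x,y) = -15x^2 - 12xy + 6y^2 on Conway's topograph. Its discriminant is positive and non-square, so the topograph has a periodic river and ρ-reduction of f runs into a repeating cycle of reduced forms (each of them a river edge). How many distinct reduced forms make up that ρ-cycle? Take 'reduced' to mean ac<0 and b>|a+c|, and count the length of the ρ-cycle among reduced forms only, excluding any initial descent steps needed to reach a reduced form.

D = 504, ⌊√D⌋ = 22
descent: ρ → (6,12,-15)  [lands on river]
river: ρ → (-15,18,3)
river: ρ → (3,18,-15)
river: ρ → (-15,12,6)
ρ-cycle length = 4 (tail of 1 descent step not counted)

4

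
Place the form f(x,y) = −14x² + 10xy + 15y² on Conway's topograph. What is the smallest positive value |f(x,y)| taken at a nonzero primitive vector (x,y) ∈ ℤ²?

river: ρ → (15,20,-9)
river: ρ → (-9,16,19)
river: ρ → (19,22,-6)
river: ρ → (-6,26,11)
river: ρ → (11,18,-14)
river: ρ → (-14,10,15)
closes: descent 0, river 6
min |a| on river = 6

6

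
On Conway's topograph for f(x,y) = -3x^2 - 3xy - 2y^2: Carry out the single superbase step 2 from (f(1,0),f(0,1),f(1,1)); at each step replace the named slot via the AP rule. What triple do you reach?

start (-3,-2,-8) = (f(1,0),f(0,1),f(1,1))
replace slot 2: 2·((-3)+(-8)) − (-2) = -20 → (-3,-20,-8)

-3,-20,-8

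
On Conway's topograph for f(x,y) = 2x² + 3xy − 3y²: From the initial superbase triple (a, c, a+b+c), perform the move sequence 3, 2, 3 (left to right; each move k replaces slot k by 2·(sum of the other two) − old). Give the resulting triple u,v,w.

start (2,-3,2) = (f(1,0),f(0,1),f(1,1))
replace slot 3: 2·(2+(-3)) − 2 = -4 → (2,-3,-4)
replace slot 2: 2·(2+(-4)) − (-3) = -1 → (2,-1,-4)
replace slot 3: 2·(2+(-1)) − (-4) = 6 → (2,-1,6)

2,-1,6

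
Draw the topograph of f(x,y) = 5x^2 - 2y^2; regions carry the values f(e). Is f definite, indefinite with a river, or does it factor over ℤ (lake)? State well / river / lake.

D = b²−4ac = 0² − 4·5·(-2) = 40
D > 0 non-square ⇒ indefinite ⇒ periodic river

river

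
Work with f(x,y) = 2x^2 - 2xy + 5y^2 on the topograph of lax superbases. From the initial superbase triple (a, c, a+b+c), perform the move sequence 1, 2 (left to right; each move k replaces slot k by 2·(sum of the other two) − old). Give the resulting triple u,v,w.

start (2,5,5) = (f(1,0),f(0,1),f(1,1))
replace slot 1: 2·(5+5) − 2 = 18 → (18,5,5)
replace slot 2: 2·(18+5) − 5 = 41 → (18,41,5)

18,41,5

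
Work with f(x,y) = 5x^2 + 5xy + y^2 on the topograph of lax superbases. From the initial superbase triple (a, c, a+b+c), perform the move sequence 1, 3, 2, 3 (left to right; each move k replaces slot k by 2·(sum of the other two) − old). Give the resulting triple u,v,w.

start (5,1,11) = (f(1,0),f(0,1),f(1,1))
replace slot 1: 2·(1+11) − 5 = 19 → (19,1,11)
replace slot 3: 2·(19+1) − 11 = 29 → (19,1,29)
replace slot 2: 2·(19+29) − 1 = 95 → (19,95,29)
replace slot 3: 2·(19+95) − 29 = 199 → (19,95,199)

19,95,199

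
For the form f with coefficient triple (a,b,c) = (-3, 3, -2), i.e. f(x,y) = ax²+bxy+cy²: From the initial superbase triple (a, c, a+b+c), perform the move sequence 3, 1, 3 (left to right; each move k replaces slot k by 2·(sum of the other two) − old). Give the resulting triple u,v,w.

start (-3,-2,-2) = (f(1,0),f(0,1),f(1,1))
replace slot 3: 2·((-3)+(-2)) − (-2) = -8 → (-3,-2,-8)
replace slot 1: 2·((-2)+(-8)) − (-3) = -17 → (-17,-2,-8)
replace slot 3: 2·((-17)+(-2)) − (-8) = -30 → (-17,-2,-30)

-17,-2,-30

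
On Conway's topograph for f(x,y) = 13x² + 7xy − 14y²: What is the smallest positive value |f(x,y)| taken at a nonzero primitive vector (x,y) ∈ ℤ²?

river: ρ → (-14,21,6)
river: ρ → (6,27,-2)
river: ρ → (-2,25,19)
river: ρ → (19,13,-8)
river: ρ → (-8,19,13)
river: ρ → (13,7,-14)
closes: descent 0, river 6
min |a| on river = 2

2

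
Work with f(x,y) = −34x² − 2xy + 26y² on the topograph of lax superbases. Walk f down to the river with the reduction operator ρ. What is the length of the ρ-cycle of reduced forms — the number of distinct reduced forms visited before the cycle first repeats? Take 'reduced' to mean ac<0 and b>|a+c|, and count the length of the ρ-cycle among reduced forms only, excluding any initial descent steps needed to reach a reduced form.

D = 3540, ⌊√D⌋ = 59
descent: ρ → (26,54,-6)  [lands on river]
river: ρ → (-6,54,26)
river: ρ → (26,50,-10)
river: ρ → (-10,50,26)
ρ-cycle length = 4 (tail of 1 descent step not counted)

4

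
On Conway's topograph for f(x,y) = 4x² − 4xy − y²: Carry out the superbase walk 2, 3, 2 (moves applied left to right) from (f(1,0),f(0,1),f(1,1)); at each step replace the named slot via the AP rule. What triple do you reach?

start (4,-1,-1) = (f(1,0),f(0,1),f(1,1))
replace slot 2: 2·(4+(-1)) − (-1) = 7 → (4,7,-1)
replace slot 3: 2·(4+7) − (-1) = 23 → (4,7,23)
replace slot 2: 2·(4+23) − 7 = 47 → (4,47,23)

4,47,23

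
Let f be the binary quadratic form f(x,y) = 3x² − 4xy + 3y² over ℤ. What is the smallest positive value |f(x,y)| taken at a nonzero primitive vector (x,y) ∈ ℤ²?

translate: b→2 (≡-4 mod 6), so (3,-4,3)→(3,2,2)
flip: (3,2,2)→(2,-2,3)
translate: b→2 (≡-2 mod 4), so (2,-2,3)→(2,2,3)
reduced (well bottom): (2,2,3) with a≤c, −a<b≤a
well minimum = a = 2

2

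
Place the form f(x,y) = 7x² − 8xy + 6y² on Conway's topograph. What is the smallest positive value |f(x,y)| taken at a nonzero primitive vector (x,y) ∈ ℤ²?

translate: b→6 (≡-8 mod 14), so (7,-8,6)→(7,6,5)
flip: (7,6,5)→(5,-6,7)
translate: b→4 (≡-6 mod 10), so (5,-6,7)→(5,4,6)
reduced (well bottom): (5,4,6) with a≤c, −a<b≤a
well minimum = a = 5

5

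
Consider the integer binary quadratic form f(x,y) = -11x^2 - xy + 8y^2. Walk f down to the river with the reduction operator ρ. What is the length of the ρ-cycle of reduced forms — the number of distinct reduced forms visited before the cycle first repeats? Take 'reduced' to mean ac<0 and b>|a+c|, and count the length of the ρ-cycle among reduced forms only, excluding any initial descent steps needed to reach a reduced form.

D = 353, ⌊√D⌋ = 18
descent: ρ → (8,17,-2)  [lands on river]
river: ρ → (-2,15,16)
river: ρ → (16,17,-1)
river: ρ → (-1,17,16)
river: ρ → (16,15,-2)
river: ρ → (-2,17,8)
river: ρ → (8,15,-4)
river: ρ → (-4,17,4)
river: ρ → (4,15,-8)
river: ρ → (-8,17,2)
river: ρ → (2,15,-16)
river: ρ → (-16,17,1)
river: ρ → (1,17,-16)
river: ρ → (-16,15,2)
river: ρ → (2,17,-8)
river: ρ → (-8,15,4)
river: ρ → (4,17,-4)
river: ρ → (-4,15,8)
ρ-cycle length = 18 (tail of 1 descent step not counted)

18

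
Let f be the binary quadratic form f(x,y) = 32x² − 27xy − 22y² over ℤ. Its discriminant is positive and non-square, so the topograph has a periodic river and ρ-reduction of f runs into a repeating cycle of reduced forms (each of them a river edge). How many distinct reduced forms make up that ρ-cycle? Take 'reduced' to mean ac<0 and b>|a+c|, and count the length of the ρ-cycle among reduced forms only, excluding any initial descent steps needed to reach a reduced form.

D = 3545, ⌊√D⌋ = 59
descent: ρ → (-22,27,32)  [lands on river]
river: ρ → (32,37,-17)
river: ρ → (-17,31,38)
river: ρ → (38,45,-10)
river: ρ → (-10,55,13)
river: ρ → (13,49,-22)
river: ρ → (-22,39,23)
river: ρ → (23,53,-8)
river: ρ → (-8,59,2)
river: ρ → (2,57,-37)
river: ρ → (-37,17,22)
river: ρ → (22,27,-32)
river: ρ → (-32,37,17)
river: ρ → (17,31,-38)
river: ρ → (-38,45,10)
river: ρ → (10,55,-13)
river: ρ → (-13,49,22)
river: ρ → (22,39,-23)
river: ρ → (-23,53,8)
river: ρ → (8,59,-2)
river: ρ → (-2,57,37)
river: ρ → (37,17,-22)
ρ-cycle length = 22 (tail of 1 descent step not counted)

22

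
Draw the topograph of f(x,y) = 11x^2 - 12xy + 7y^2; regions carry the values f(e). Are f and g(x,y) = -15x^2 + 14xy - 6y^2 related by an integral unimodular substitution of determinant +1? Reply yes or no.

D₁ = -164, D₂ = -164
f: translate: b→10 (≡-12 mod 22), so (11,-12,7)→(11,10,6)
f: flip: (11,10,6)→(6,-10,11)
f: translate: b→2 (≡-10 mod 12), so (6,-10,11)→(6,2,7)
f: reduced (well bottom): (6,2,7) with a≤c, −a<b≤a
g is negative-definite; reduce −g:
−g: flip: (15,-14,6)→(6,14,15)
−g: translate: b→2 (≡14 mod 12), so (6,14,15)→(6,2,7)
−g: reduced (well bottom): (6,2,7) with a≤c, −a<b≤a
flip sign back: reduced form of g is (-6,-2,-7)
reduced forms (6, 2, 7) vs (-6, -2, -7) ⇒ inequivalent

no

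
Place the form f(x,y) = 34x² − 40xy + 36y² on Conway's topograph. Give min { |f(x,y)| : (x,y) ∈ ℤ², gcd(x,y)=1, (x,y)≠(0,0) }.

translate: b→28 (≡-40 mod 68), so (34,-40,36)→(34,28,30)
flip: (34,28,30)→(30,-28,34)
reduced (well bottom): (30,-28,34) with a≤c, −a<b≤a
well minimum = a = 30

30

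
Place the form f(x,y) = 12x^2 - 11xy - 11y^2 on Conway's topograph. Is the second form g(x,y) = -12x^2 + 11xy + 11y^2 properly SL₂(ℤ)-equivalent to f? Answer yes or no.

D₁ = 649, D₂ = 649
river cycle of f (length 34): (-11, 11, 12), (12, 13, -10), (-10, 7, 15), (15, 23, -2), (-2, 25, 3), (3, 23, -10), (-10, 17, 9), (9, 19, -8), (-8, 13, 15), (15, 17, -6), … (24 more)
river cycle of g (length 34): (11, 11, -12), (-12, 13, 10), (10, 7, -15), (-15, 23, 2), (2, 25, -3), (-3, 23, 10), (10, 17, -9), (-9, 19, 8), (8, 13, -15), (-15, 17, 6), … (24 more)
cycles differ ⇒ inequivalent

no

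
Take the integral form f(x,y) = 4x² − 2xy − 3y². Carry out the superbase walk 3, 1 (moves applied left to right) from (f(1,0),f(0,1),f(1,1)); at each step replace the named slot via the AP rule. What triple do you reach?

start (4,-3,-1) = (f(1,0),f(0,1),f(1,1))
replace slot 3: 2·(4+(-3)) − (-1) = 3 → (4,-3,3)
replace slot 1: 2·((-3)+3) − 4 = -4 → (-4,-3,3)

-4,-3,3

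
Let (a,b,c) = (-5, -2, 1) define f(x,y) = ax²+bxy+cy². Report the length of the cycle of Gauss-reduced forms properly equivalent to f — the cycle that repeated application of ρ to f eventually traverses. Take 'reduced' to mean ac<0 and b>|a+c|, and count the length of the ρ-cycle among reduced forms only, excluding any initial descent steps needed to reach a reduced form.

D = 24, ⌊√D⌋ = 4
descent: ρ → (1,4,-2)  [lands on river]
river: ρ → (-2,4,1)
ρ-cycle length = 2 (tail of 1 descent step not counted)

2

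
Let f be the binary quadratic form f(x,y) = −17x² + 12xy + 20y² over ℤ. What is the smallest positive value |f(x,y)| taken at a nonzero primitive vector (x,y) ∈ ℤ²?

river: ρ → (20,28,-9)
river: ρ → (-9,26,23)
river: ρ → (23,20,-12)
river: ρ → (-12,28,15)
river: ρ → (15,32,-8)
river: ρ → (-8,32,15)
river: ρ → (15,28,-12)
river: ρ → (-12,20,23)
river: ρ → (23,26,-9)
river: ρ → (-9,28,20)
river: ρ → (20,12,-17)
river: ρ → (-17,22,15)
river: ρ → (15,38,-1)
river: ρ → (-1,38,15)
river: ρ → (15,22,-17)
river: ρ → (-17,12,20)
closes: descent 0, river 16
min |a| on river = 1

1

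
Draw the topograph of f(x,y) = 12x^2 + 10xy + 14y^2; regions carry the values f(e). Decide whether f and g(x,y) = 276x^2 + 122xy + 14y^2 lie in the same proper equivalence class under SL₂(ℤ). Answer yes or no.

D₁ = -572, D₂ = -572
f: reduced (well bottom): (12,10,14) with a≤c, −a<b≤a
g: flip: (276,122,14)→(14,-122,276)
g: translate: b→-10 (≡-122 mod 28), so (14,-122,276)→(14,-10,12)
g: flip: (14,-10,12)→(12,10,14)
g: reduced (well bottom): (12,10,14) with a≤c, −a<b≤a
reduced forms (12, 10, 14) vs (12, 10, 14) ⇒ equivalent

yes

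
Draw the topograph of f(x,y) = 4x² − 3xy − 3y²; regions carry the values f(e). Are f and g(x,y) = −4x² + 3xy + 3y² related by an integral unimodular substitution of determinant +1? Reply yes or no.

D₁ = 57, D₂ = 57
river cycle of f (length 6): (-3, 3, 4), (4, 5, -2), (-2, 7, 1), (1, 7, -2), (-2, 5, 4), (4, 3, -3)
river cycle of g (length 6): (3, 3, -4), (-4, 5, 2), (2, 7, -1), (-1, 7, 2), (2, 5, -4), (-4, 3, 3)
cycles differ ⇒ inequivalent

no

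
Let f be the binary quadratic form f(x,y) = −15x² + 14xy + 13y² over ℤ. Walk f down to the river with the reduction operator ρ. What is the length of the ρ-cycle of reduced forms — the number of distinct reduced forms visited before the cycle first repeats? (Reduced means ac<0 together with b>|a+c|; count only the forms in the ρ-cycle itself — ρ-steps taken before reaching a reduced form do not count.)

D = 976, ⌊√D⌋ = 31
river: ρ → (13,12,-16)
river: ρ → (-16,20,9)
river: ρ → (9,16,-20)
river: ρ → (-20,24,5)
river: ρ → (5,26,-15)
river: ρ → (-15,4,16)
river: ρ → (16,28,-3)
river: ρ → (-3,26,25)
river: ρ → (25,24,-4)
river: ρ → (-4,24,25)
river: ρ → (25,26,-3)
river: ρ → (-3,28,16)
river: ρ → (16,4,-15)
river: ρ → (-15,26,5)
river: ρ → (5,24,-20)
river: ρ → (-20,16,9)
river: ρ → (9,20,-16)
river: ρ → (-16,12,13)
river: ρ → (13,14,-15)
river: ρ → (-15,16,12)
river: ρ → (12,8,-19)
river: ρ → (-19,30,1)
river: ρ → (1,30,-19)
river: ρ → (-19,8,12)
river: ρ → (12,16,-15)
river: ρ → (-15,14,13)
ρ-cycle length = 26 (tail of 0 descent steps not counted)

26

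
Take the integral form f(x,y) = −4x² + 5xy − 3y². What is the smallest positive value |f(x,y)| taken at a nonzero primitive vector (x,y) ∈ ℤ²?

translate: b→3 (≡-5 mod 8), so (4,-5,3)→(4,3,2)
flip: (4,3,2)→(2,-3,4)
translate: b→1 (≡-3 mod 4), so (2,-3,4)→(2,1,3)
reduced (well bottom): (2,1,3) with a≤c, −a<b≤a
well minimum |f| = |-2| = 2 (negative-definite)

2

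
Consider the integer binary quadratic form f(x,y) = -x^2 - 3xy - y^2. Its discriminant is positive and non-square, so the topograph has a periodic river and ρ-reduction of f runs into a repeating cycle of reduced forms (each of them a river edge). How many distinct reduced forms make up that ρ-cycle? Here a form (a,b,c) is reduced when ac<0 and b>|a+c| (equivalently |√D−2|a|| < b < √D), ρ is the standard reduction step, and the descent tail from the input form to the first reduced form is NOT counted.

D = 5, ⌊√D⌋ = 2
descent: ρ → (-1,1,1)  [lands on river]
river: ρ → (1,1,-1)
ρ-cycle length = 2 (tail of 1 descent step not counted)

2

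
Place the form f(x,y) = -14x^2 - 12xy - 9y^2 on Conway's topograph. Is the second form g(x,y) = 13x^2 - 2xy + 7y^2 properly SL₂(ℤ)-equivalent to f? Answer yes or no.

D₁ = -360, D₂ = -360
f is negative-definite; reduce −f:
−f: flip: (14,12,9)→(9,-12,14)
−f: translate: b→6 (≡-12 mod 18), so (9,-12,14)→(9,6,11)
−f: reduced (well bottom): (9,6,11) with a≤c, −a<b≤a
flip sign back: reduced form of f is (-9,-6,-11)
g: flip: (13,-2,7)→(7,2,13)
g: reduced (well bottom): (7,2,13) with a≤c, −a<b≤a
reduced forms (-9, -6, -11) vs (7, 2, 13) ⇒ inequivalent

no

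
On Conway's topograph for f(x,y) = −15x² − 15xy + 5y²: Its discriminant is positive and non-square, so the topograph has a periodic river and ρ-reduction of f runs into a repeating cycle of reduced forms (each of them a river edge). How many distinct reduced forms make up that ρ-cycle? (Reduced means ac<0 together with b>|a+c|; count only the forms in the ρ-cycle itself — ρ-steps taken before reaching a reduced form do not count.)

D = 525, ⌊√D⌋ = 22
descent: ρ → (5,15,-15)  [lands on river]
river: ρ → (-15,15,5)
ρ-cycle length = 2 (tail of 1 descent step not counted)

2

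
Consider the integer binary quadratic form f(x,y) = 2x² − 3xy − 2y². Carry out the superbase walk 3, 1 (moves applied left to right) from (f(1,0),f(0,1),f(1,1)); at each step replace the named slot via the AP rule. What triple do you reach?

start (2,-2,-3) = (f(1,0),f(0,1),f(1,1))
replace slot 3: 2·(2+(-2)) − (-3) = 3 → (2,-2,3)
replace slot 1: 2·((-2)+3) − 2 = 0 → (0,-2,3)

0,-2,3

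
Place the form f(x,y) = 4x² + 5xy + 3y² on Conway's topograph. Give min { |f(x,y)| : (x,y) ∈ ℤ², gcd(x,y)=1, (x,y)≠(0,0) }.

translate: b→-3 (≡5 mod 8), so (4,5,3)→(4,-3,2)
flip: (4,-3,2)→(2,3,4)
translate: b→-1 (≡3 mod 4), so (2,3,4)→(2,-1,3)
reduced (well bottom): (2,-1,3) with a≤c, −a<b≤a
well minimum = a = 2

2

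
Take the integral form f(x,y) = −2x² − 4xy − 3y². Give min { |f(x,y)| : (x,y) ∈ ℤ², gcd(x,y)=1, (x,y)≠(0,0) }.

translate: b→0 (≡4 mod 4), so (2,4,3)→(2,0,1)
flip: (2,0,1)→(1,0,2)
reduced (well bottom): (1,0,2) with a≤c, −a<b≤a
well minimum |f| = |-1| = 1 (negative-definite)

1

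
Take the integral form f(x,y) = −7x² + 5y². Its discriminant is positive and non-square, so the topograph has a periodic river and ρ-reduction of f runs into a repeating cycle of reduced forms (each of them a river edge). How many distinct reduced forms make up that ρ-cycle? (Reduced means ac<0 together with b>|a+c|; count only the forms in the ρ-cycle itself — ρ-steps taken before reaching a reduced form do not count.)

D = 140, ⌊√D⌋ = 11
descent: ρ → (5,10,-2)  [lands on river]
river: ρ → (-2,10,5)
ρ-cycle length = 2 (tail of 1 descent step not counted)

2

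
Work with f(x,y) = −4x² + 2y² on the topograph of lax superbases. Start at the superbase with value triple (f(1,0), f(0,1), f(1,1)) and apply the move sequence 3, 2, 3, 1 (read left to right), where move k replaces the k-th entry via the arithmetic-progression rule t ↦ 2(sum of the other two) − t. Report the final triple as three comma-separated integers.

start (-4,2,-2) = (f(1,0),f(0,1),f(1,1))
replace slot 3: 2·((-4)+2) − (-2) = -2 → (-4,2,-2)
replace slot 2: 2·((-4)+(-2)) − 2 = -14 → (-4,-14,-2)
replace slot 3: 2·((-4)+(-14)) − (-2) = -34 → (-4,-14,-34)
replace slot 1: 2·((-14)+(-34)) − (-4) = -92 → (-92,-14,-34)

-92,-14,-34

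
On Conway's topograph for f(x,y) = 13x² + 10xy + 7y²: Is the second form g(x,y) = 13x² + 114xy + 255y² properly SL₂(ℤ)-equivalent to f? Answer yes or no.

D₁ = -264, D₂ = -264
f: flip: (13,10,7)→(7,-10,13)
f: translate: b→4 (≡-10 mod 14), so (7,-10,13)→(7,4,10)
f: reduced (well bottom): (7,4,10) with a≤c, −a<b≤a
g: translate: b→10 (≡114 mod 26), so (13,114,255)→(13,10,7)
g: flip: (13,10,7)→(7,-10,13)
g: translate: b→4 (≡-10 mod 14), so (7,-10,13)→(7,4,10)
g: reduced (well bottom): (7,4,10) with a≤c, −a<b≤a
reduced forms (7, 4, 10) vs (7, 4, 10) ⇒ equivalent

yes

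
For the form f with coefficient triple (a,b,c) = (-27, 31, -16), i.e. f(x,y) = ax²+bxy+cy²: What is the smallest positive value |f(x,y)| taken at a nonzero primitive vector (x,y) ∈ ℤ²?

translate: b→23 (≡-31 mod 54), so (27,-31,16)→(27,23,12)
flip: (27,23,12)→(12,-23,27)
translate: b→1 (≡-23 mod 24), so (12,-23,27)→(12,1,16)
reduced (well bottom): (12,1,16) with a≤c, −a<b≤a
well minimum |f| = |-12| = 12 (negative-definite)

12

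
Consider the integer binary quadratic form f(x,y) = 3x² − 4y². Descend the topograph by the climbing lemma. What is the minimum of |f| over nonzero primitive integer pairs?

descent: ρ → (-4,0,3)
descent: ρ → (3,6,-1)  [lands on river]
river: ρ → (-1,6,3)
closes: descent 2, river 2
min |a| on river = 1

1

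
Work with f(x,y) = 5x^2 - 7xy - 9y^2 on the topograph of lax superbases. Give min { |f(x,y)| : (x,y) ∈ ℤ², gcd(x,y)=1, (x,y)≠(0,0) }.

descent: ρ → (-9,7,5)  [lands on river]
river: ρ → (5,13,-3)
river: ρ → (-3,11,9)
river: ρ → (9,7,-5)
river: ρ → (-5,13,3)
river: ρ → (3,11,-9)
closes: descent 1, river 6
min |a| on river = 3

3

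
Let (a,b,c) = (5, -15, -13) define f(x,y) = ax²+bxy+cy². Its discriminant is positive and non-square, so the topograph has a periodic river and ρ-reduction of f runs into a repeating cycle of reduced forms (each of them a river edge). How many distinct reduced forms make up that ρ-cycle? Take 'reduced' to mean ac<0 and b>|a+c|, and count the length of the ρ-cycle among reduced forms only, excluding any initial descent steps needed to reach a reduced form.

D = 485, ⌊√D⌋ = 22
descent: ρ → (-13,15,5)  [lands on river]
river: ρ → (5,15,-13)
river: ρ → (-13,11,7)
river: ρ → (7,17,-7)
river: ρ → (-7,11,13)
river: ρ → (13,15,-5)
river: ρ → (-5,15,13)
river: ρ → (13,11,-7)
river: ρ → (-7,17,7)
river: ρ → (7,11,-13)
ρ-cycle length = 10 (tail of 1 descent step not counted)

10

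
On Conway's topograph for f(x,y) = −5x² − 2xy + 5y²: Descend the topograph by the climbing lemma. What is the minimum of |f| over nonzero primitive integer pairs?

descent: ρ → (5,2,-5)  [lands on river]
river: ρ → (-5,8,2)
river: ρ → (2,8,-5)
river: ρ → (-5,2,5)
river: ρ → (5,8,-2)
river: ρ → (-2,8,5)
closes: descent 1, river 6
min |a| on river = 2

2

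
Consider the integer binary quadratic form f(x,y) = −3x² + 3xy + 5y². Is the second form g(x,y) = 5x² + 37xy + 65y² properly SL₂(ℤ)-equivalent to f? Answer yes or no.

D₁ = 69, D₂ = 69
river cycle of f (length 4): (5, 7, -1), (-1, 7, 5), (5, 3, -3), (-3, 3, 5)
river cycle of g (length 4): (5, 7, -1), (-1, 7, 5), (5, 3, -3), (-3, 3, 5)
cycles coincide ⇒ equivalent

yes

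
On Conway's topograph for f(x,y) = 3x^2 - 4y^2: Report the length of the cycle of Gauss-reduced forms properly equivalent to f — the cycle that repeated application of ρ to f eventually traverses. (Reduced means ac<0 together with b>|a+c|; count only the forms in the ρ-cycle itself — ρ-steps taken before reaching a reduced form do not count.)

D = 48, ⌊√D⌋ = 6
descent: ρ → (-4,0,3)
descent: ρ → (3,6,-1)  [lands on river]
river: ρ → (-1,6,3)
ρ-cycle length = 2 (tail of 2 descent steps not counted)

2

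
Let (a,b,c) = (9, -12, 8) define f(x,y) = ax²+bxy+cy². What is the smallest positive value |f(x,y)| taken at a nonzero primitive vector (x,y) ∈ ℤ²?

translate: b→6 (≡-12 mod 18), so (9,-12,8)→(9,6,5)
flip: (9,6,5)→(5,-6,9)
translate: b→4 (≡-6 mod 10), so (5,-6,9)→(5,4,8)
reduced (well bottom): (5,4,8) with a≤c, −a<b≤a
well minimum = a = 5

5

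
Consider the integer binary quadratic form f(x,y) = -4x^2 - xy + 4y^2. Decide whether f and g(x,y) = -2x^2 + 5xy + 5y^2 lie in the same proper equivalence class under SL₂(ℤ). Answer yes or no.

D₁ = 65, D₂ = 65
river cycle of f (length 6): (4, 1, -4), (-4, 7, 1), (1, 7, -4), (-4, 1, 4), (4, 7, -1), (-1, 7, 4)
river cycle of g (length 6): (5, 5, -2), (-2, 7, 2), (2, 5, -5), (-5, 5, 2), (2, 7, -2), (-2, 5, 5)
cycles differ ⇒ inequivalent

no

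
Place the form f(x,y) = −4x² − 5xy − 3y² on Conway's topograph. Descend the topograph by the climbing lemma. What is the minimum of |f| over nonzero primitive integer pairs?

translate: b→-3 (≡5 mod 8), so (4,5,3)→(4,-3,2)
flip: (4,-3,2)→(2,3,4)
translate: b→-1 (≡3 mod 4), so (2,3,4)→(2,-1,3)
reduced (well bottom): (2,-1,3) with a≤c, −a<b≤a
well minimum |f| = |-2| = 2 (negative-definite)

2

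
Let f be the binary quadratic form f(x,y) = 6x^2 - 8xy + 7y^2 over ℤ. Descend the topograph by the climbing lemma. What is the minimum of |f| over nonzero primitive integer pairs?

translate: b→4 (≡-8 mod 12), so (6,-8,7)→(6,4,5)
flip: (6,4,5)→(5,-4,6)
reduced (well bottom): (5,-4,6) with a≤c, −a<b≤a
well minimum = a = 5

5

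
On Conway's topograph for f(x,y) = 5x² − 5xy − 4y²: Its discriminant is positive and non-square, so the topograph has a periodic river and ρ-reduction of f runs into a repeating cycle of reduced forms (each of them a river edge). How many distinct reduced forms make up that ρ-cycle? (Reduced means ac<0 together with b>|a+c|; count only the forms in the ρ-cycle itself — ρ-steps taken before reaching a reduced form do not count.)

D = 105, ⌊√D⌋ = 10
descent: ρ → (-4,5,5)  [lands on river]
river: ρ → (5,5,-4)
river: ρ → (-4,3,6)
river: ρ → (6,9,-1)
river: ρ → (-1,9,6)
river: ρ → (6,3,-4)
ρ-cycle length = 6 (tail of 1 descent step not counted)

6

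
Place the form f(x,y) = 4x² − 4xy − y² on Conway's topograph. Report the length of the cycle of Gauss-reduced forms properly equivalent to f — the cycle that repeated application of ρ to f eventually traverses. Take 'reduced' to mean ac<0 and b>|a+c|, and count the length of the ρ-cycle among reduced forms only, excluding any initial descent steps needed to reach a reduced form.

D = 32, ⌊√D⌋ = 5
descent: ρ → (-1,4,4)  [lands on river]
river: ρ → (4,4,-1)
ρ-cycle length = 2 (tail of 1 descent step not counted)

2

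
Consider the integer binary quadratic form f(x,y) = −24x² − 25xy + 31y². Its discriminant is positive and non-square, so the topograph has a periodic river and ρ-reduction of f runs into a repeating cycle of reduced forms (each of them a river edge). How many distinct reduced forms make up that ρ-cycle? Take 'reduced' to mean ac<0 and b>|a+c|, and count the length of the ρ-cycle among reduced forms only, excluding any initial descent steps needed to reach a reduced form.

D = 3601, ⌊√D⌋ = 60
descent: ρ → (31,25,-24)  [lands on river]
river: ρ → (-24,23,32)
river: ρ → (32,41,-15)
river: ρ → (-15,49,20)
river: ρ → (20,31,-33)
river: ρ → (-33,35,18)
river: ρ → (18,37,-31)
river: ρ → (-31,25,24)
river: ρ → (24,23,-32)
river: ρ → (-32,41,15)
river: ρ → (15,49,-20)
river: ρ → (-20,31,33)
river: ρ → (33,35,-18)
river: ρ → (-18,37,31)
ρ-cycle length = 14 (tail of 1 descent step not counted)

14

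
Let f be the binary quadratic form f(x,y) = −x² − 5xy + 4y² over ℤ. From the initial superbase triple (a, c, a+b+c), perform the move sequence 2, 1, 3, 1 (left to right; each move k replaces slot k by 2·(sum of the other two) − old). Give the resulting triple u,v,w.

start (-1,4,-2) = (f(1,0),f(0,1),f(1,1))
replace slot 2: 2·((-1)+(-2)) − 4 = -10 → (-1,-10,-2)
replace slot 1: 2·((-10)+(-2)) − (-1) = -23 → (-23,-10,-2)
replace slot 3: 2·((-23)+(-10)) − (-2) = -64 → (-23,-10,-64)
replace slot 1: 2·((-10)+(-64)) − (-23) = -125 → (-125,-10,-64)

-125,-10,-64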